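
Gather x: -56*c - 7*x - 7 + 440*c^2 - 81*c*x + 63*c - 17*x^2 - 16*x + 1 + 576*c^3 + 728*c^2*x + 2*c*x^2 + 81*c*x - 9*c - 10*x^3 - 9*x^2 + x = 576*c^3 + 440*c^2 - 2*c - 10*x^3 + x^2*(2*c - 26) + x*(728*c^2 - 22) - 6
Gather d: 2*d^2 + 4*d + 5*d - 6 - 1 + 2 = 2*d^2 + 9*d - 5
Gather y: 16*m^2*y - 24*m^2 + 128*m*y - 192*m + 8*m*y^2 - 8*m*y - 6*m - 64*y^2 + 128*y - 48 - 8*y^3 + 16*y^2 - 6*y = -24*m^2 - 198*m - 8*y^3 + y^2*(8*m - 48) + y*(16*m^2 + 120*m + 122) - 48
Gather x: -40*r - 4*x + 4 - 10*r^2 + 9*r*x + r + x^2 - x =-10*r^2 - 39*r + x^2 + x*(9*r - 5) + 4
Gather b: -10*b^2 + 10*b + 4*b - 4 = -10*b^2 + 14*b - 4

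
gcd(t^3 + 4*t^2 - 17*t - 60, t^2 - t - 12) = t^2 - t - 12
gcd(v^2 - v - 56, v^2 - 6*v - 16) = v - 8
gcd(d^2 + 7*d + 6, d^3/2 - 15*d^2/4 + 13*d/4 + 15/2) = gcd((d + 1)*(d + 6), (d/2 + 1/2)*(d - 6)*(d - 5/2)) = d + 1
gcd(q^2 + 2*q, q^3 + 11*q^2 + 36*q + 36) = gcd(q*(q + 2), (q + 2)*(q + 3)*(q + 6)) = q + 2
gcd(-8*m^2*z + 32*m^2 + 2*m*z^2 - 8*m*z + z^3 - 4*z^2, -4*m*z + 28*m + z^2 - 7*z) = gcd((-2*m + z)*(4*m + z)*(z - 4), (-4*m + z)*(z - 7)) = 1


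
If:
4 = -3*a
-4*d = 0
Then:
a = -4/3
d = 0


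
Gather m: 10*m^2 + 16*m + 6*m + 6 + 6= 10*m^2 + 22*m + 12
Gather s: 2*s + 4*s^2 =4*s^2 + 2*s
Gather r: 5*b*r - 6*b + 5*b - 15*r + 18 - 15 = -b + r*(5*b - 15) + 3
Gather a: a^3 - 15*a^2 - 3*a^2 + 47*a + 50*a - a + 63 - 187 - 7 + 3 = a^3 - 18*a^2 + 96*a - 128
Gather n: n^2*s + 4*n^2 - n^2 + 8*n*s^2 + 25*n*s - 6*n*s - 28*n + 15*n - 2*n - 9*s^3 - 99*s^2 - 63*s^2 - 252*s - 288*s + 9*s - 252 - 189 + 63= n^2*(s + 3) + n*(8*s^2 + 19*s - 15) - 9*s^3 - 162*s^2 - 531*s - 378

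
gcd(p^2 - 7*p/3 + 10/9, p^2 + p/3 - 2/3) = p - 2/3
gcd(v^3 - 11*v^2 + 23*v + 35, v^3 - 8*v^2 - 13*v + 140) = v^2 - 12*v + 35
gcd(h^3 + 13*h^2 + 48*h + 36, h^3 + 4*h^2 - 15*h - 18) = h^2 + 7*h + 6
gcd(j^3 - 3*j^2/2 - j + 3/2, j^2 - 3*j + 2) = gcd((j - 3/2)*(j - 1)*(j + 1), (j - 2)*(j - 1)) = j - 1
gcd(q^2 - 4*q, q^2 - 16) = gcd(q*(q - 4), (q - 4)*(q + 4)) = q - 4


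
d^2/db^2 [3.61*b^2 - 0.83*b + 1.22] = 7.22000000000000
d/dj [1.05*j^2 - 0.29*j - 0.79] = 2.1*j - 0.29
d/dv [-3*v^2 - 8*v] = -6*v - 8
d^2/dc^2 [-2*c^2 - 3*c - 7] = -4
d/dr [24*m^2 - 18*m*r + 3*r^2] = -18*m + 6*r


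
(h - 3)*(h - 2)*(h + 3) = h^3 - 2*h^2 - 9*h + 18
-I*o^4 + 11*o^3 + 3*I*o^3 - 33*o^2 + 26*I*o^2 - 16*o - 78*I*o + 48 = (o - 3)*(o + 2*I)*(o + 8*I)*(-I*o + 1)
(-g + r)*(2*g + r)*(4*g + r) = -8*g^3 + 2*g^2*r + 5*g*r^2 + r^3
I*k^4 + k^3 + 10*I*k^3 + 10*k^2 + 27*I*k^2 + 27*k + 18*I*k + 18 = (k + 3)*(k + 6)*(k - I)*(I*k + I)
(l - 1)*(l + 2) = l^2 + l - 2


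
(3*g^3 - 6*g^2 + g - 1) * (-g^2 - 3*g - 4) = -3*g^5 - 3*g^4 + 5*g^3 + 22*g^2 - g + 4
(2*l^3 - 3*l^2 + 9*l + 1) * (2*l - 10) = 4*l^4 - 26*l^3 + 48*l^2 - 88*l - 10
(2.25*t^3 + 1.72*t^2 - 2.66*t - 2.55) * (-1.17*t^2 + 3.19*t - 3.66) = -2.6325*t^5 + 5.1651*t^4 + 0.364*t^3 - 11.7971*t^2 + 1.6011*t + 9.333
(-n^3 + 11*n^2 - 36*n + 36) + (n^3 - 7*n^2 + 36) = 4*n^2 - 36*n + 72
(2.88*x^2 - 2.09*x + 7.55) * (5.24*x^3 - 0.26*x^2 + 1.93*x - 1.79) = 15.0912*x^5 - 11.7004*x^4 + 45.6638*x^3 - 11.1519*x^2 + 18.3126*x - 13.5145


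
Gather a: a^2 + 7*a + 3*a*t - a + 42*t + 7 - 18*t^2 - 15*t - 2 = a^2 + a*(3*t + 6) - 18*t^2 + 27*t + 5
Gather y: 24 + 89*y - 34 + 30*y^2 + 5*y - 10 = 30*y^2 + 94*y - 20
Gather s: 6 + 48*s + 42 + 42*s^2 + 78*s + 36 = 42*s^2 + 126*s + 84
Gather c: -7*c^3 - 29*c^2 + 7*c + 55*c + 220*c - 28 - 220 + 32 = -7*c^3 - 29*c^2 + 282*c - 216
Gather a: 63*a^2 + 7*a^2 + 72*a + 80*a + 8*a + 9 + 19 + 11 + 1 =70*a^2 + 160*a + 40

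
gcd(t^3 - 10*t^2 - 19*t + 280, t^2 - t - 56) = t - 8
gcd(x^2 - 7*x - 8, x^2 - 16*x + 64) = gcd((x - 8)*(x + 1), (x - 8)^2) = x - 8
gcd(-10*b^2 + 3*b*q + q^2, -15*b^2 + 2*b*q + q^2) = 5*b + q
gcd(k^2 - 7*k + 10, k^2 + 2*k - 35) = k - 5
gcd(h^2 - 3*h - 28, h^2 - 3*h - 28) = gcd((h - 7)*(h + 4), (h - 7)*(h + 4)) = h^2 - 3*h - 28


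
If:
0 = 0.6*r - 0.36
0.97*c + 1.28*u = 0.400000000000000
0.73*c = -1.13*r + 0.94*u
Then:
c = -0.27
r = 0.60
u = 0.51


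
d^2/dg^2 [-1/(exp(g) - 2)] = (-exp(g) - 2)*exp(g)/(exp(g) - 2)^3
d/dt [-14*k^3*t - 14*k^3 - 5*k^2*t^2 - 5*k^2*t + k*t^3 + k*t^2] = k*(-14*k^2 - 10*k*t - 5*k + 3*t^2 + 2*t)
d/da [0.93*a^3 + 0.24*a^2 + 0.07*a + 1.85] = 2.79*a^2 + 0.48*a + 0.07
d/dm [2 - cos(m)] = sin(m)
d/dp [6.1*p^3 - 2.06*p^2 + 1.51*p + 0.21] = 18.3*p^2 - 4.12*p + 1.51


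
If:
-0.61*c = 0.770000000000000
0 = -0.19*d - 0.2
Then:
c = -1.26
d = -1.05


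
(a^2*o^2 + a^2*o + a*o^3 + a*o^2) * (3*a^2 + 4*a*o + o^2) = 3*a^4*o^2 + 3*a^4*o + 7*a^3*o^3 + 7*a^3*o^2 + 5*a^2*o^4 + 5*a^2*o^3 + a*o^5 + a*o^4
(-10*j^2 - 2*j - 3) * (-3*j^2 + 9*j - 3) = 30*j^4 - 84*j^3 + 21*j^2 - 21*j + 9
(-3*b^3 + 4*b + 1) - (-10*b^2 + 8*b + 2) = -3*b^3 + 10*b^2 - 4*b - 1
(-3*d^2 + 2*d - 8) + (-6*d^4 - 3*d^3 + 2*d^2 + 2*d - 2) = -6*d^4 - 3*d^3 - d^2 + 4*d - 10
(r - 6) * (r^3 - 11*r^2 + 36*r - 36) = r^4 - 17*r^3 + 102*r^2 - 252*r + 216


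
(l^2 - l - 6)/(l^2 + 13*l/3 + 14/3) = 3*(l - 3)/(3*l + 7)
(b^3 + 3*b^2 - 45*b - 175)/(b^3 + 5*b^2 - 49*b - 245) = (b + 5)/(b + 7)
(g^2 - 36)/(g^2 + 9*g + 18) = (g - 6)/(g + 3)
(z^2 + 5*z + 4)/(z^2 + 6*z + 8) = (z + 1)/(z + 2)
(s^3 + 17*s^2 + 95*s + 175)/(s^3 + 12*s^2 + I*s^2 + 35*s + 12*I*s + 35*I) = (s + 5)/(s + I)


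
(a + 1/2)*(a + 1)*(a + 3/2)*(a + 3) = a^4 + 6*a^3 + 47*a^2/4 + 9*a + 9/4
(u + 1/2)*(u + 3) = u^2 + 7*u/2 + 3/2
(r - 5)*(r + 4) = r^2 - r - 20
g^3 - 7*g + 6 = (g - 2)*(g - 1)*(g + 3)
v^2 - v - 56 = (v - 8)*(v + 7)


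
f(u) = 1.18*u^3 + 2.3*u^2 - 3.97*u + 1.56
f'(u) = 3.54*u^2 + 4.6*u - 3.97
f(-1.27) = 7.89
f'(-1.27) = -4.10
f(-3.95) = -19.60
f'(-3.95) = 33.09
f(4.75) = 161.06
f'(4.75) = 97.75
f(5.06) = 193.23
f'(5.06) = 109.94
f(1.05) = 1.29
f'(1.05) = 4.76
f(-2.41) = 7.97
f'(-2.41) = 5.50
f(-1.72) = 9.19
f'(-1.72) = -1.41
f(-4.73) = -53.08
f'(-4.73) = 53.47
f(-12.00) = -1658.64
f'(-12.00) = 450.59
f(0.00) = 1.56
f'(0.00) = -3.97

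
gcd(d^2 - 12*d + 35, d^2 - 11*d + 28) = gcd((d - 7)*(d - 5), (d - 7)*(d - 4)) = d - 7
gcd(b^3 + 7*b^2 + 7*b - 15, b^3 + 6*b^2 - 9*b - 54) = b + 3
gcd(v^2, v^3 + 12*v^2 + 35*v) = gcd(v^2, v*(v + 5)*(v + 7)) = v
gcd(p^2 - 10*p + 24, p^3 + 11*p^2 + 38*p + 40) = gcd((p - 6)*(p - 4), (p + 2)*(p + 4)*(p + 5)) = 1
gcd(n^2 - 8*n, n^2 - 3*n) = n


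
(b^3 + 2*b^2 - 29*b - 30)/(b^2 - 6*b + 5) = (b^2 + 7*b + 6)/(b - 1)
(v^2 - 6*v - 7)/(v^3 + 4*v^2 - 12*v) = (v^2 - 6*v - 7)/(v*(v^2 + 4*v - 12))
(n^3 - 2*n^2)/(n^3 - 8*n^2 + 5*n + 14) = n^2/(n^2 - 6*n - 7)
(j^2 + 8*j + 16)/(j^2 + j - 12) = (j + 4)/(j - 3)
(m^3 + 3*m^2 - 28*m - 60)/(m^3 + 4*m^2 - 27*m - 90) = (m + 2)/(m + 3)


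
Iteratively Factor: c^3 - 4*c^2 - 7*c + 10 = (c + 2)*(c^2 - 6*c + 5) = (c - 5)*(c + 2)*(c - 1)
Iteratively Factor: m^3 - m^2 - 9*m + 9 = (m + 3)*(m^2 - 4*m + 3) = (m - 3)*(m + 3)*(m - 1)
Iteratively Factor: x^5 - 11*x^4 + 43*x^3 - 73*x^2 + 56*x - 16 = (x - 1)*(x^4 - 10*x^3 + 33*x^2 - 40*x + 16) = (x - 1)^2*(x^3 - 9*x^2 + 24*x - 16) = (x - 4)*(x - 1)^2*(x^2 - 5*x + 4) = (x - 4)*(x - 1)^3*(x - 4)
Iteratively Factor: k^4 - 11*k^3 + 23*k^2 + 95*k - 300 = (k - 4)*(k^3 - 7*k^2 - 5*k + 75) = (k - 4)*(k + 3)*(k^2 - 10*k + 25) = (k - 5)*(k - 4)*(k + 3)*(k - 5)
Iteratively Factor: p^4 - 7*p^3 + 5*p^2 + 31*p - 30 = (p - 3)*(p^3 - 4*p^2 - 7*p + 10) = (p - 3)*(p - 1)*(p^2 - 3*p - 10) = (p - 5)*(p - 3)*(p - 1)*(p + 2)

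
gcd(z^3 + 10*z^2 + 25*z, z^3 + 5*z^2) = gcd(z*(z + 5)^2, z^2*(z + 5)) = z^2 + 5*z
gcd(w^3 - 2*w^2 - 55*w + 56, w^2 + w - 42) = w + 7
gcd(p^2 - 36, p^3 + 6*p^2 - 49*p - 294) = p + 6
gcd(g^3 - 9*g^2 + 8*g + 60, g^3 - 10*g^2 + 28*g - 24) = g - 6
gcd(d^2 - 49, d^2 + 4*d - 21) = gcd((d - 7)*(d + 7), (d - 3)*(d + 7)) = d + 7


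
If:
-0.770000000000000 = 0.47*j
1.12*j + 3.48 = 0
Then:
No Solution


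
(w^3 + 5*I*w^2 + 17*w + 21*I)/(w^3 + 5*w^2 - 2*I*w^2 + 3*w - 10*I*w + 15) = (w + 7*I)/(w + 5)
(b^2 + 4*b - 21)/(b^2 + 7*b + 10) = (b^2 + 4*b - 21)/(b^2 + 7*b + 10)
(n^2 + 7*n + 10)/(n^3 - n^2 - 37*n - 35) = (n + 2)/(n^2 - 6*n - 7)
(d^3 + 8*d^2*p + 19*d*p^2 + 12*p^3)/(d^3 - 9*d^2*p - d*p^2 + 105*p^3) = (d^2 + 5*d*p + 4*p^2)/(d^2 - 12*d*p + 35*p^2)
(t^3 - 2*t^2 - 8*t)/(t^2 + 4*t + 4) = t*(t - 4)/(t + 2)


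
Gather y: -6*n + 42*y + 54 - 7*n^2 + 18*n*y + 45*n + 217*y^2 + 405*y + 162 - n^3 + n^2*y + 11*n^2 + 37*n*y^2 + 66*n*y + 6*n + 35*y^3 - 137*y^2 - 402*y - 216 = -n^3 + 4*n^2 + 45*n + 35*y^3 + y^2*(37*n + 80) + y*(n^2 + 84*n + 45)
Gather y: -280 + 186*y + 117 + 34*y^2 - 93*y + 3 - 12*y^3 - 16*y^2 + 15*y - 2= -12*y^3 + 18*y^2 + 108*y - 162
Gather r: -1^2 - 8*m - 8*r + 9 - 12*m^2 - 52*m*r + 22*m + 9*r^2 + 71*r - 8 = -12*m^2 + 14*m + 9*r^2 + r*(63 - 52*m)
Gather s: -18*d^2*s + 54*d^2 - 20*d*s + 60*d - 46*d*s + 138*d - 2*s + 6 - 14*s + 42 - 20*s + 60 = 54*d^2 + 198*d + s*(-18*d^2 - 66*d - 36) + 108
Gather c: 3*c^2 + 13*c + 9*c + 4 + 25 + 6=3*c^2 + 22*c + 35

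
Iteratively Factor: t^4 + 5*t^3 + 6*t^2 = (t)*(t^3 + 5*t^2 + 6*t) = t*(t + 2)*(t^2 + 3*t) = t^2*(t + 2)*(t + 3)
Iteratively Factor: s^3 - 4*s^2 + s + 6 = (s - 3)*(s^2 - s - 2) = (s - 3)*(s - 2)*(s + 1)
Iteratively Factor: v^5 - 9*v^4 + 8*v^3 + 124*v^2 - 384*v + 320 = (v - 4)*(v^4 - 5*v^3 - 12*v^2 + 76*v - 80) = (v - 4)*(v - 2)*(v^3 - 3*v^2 - 18*v + 40) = (v - 4)*(v - 2)^2*(v^2 - v - 20) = (v - 4)*(v - 2)^2*(v + 4)*(v - 5)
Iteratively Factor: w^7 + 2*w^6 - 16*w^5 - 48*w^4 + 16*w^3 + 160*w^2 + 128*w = (w - 2)*(w^6 + 4*w^5 - 8*w^4 - 64*w^3 - 112*w^2 - 64*w) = (w - 4)*(w - 2)*(w^5 + 8*w^4 + 24*w^3 + 32*w^2 + 16*w) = (w - 4)*(w - 2)*(w + 2)*(w^4 + 6*w^3 + 12*w^2 + 8*w) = (w - 4)*(w - 2)*(w + 2)^2*(w^3 + 4*w^2 + 4*w) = (w - 4)*(w - 2)*(w + 2)^3*(w^2 + 2*w) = (w - 4)*(w - 2)*(w + 2)^4*(w)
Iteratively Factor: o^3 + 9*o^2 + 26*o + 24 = (o + 2)*(o^2 + 7*o + 12) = (o + 2)*(o + 3)*(o + 4)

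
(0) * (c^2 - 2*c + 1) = 0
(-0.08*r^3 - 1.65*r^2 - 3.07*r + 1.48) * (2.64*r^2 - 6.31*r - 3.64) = -0.2112*r^5 - 3.8512*r^4 + 2.5979*r^3 + 29.2849*r^2 + 1.836*r - 5.3872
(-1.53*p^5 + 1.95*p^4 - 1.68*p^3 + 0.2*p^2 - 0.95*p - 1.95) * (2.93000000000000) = -4.4829*p^5 + 5.7135*p^4 - 4.9224*p^3 + 0.586*p^2 - 2.7835*p - 5.7135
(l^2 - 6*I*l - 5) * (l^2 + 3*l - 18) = l^4 + 3*l^3 - 6*I*l^3 - 23*l^2 - 18*I*l^2 - 15*l + 108*I*l + 90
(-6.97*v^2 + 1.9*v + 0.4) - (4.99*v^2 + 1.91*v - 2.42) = -11.96*v^2 - 0.01*v + 2.82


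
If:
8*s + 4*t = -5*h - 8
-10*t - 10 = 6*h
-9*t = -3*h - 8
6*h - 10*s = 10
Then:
No Solution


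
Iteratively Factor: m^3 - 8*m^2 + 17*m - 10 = (m - 5)*(m^2 - 3*m + 2) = (m - 5)*(m - 2)*(m - 1)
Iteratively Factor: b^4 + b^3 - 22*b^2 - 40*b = (b)*(b^3 + b^2 - 22*b - 40) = b*(b + 2)*(b^2 - b - 20) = b*(b + 2)*(b + 4)*(b - 5)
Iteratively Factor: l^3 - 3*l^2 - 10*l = (l)*(l^2 - 3*l - 10) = l*(l - 5)*(l + 2)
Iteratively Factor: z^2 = (z)*(z)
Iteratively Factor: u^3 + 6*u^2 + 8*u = (u + 4)*(u^2 + 2*u) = (u + 2)*(u + 4)*(u)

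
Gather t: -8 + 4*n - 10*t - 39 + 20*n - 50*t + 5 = 24*n - 60*t - 42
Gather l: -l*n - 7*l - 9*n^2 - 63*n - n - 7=l*(-n - 7) - 9*n^2 - 64*n - 7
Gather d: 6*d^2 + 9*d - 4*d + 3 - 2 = 6*d^2 + 5*d + 1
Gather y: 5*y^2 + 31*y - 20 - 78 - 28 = 5*y^2 + 31*y - 126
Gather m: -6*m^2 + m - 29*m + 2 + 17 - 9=-6*m^2 - 28*m + 10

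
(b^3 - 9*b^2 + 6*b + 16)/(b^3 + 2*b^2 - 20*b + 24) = (b^2 - 7*b - 8)/(b^2 + 4*b - 12)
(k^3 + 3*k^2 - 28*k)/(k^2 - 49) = k*(k - 4)/(k - 7)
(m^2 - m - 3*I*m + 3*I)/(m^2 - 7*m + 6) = (m - 3*I)/(m - 6)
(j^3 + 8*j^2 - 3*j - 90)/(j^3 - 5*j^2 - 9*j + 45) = (j^2 + 11*j + 30)/(j^2 - 2*j - 15)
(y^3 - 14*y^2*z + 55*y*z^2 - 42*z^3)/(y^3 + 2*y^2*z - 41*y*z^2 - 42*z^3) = (y^2 - 8*y*z + 7*z^2)/(y^2 + 8*y*z + 7*z^2)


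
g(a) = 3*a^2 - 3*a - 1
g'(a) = 6*a - 3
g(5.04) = 60.08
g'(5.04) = 27.24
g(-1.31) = 8.08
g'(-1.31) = -10.86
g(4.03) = 35.63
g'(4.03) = 21.18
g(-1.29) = 7.86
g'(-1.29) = -10.74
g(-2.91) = 33.13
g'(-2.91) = -20.46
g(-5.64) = 111.35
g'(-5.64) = -36.84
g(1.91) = 4.21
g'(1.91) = 8.46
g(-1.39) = 8.97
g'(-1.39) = -11.34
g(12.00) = 395.00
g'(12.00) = 69.00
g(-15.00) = 719.00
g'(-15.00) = -93.00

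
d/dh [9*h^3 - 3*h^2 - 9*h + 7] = 27*h^2 - 6*h - 9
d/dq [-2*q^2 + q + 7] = 1 - 4*q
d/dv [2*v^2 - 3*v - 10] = 4*v - 3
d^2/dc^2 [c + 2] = 0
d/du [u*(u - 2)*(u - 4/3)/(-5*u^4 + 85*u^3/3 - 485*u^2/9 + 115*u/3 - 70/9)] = 3*(27*u^4 - 72*u^3 + 39*u^2 + 42*u - 28)/(5*(81*u^6 - 594*u^5 + 1647*u^4 - 2172*u^3 + 1423*u^2 - 434*u + 49))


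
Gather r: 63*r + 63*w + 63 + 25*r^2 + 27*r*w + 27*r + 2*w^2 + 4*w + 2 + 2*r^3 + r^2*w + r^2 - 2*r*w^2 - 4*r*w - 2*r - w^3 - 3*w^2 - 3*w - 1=2*r^3 + r^2*(w + 26) + r*(-2*w^2 + 23*w + 88) - w^3 - w^2 + 64*w + 64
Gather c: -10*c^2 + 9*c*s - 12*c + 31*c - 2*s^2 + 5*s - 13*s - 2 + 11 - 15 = -10*c^2 + c*(9*s + 19) - 2*s^2 - 8*s - 6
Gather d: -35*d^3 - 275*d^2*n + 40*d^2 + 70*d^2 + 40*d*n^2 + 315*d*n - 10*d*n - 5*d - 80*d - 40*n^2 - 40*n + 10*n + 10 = -35*d^3 + d^2*(110 - 275*n) + d*(40*n^2 + 305*n - 85) - 40*n^2 - 30*n + 10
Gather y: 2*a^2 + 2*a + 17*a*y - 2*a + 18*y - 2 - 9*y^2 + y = 2*a^2 - 9*y^2 + y*(17*a + 19) - 2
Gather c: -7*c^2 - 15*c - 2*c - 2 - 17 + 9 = -7*c^2 - 17*c - 10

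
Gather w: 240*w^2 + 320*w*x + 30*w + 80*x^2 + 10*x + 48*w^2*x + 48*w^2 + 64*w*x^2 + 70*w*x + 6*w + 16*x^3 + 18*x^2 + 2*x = w^2*(48*x + 288) + w*(64*x^2 + 390*x + 36) + 16*x^3 + 98*x^2 + 12*x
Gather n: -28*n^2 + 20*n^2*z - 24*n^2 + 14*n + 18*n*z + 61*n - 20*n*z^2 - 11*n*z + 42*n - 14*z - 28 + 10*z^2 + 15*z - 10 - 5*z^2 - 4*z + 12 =n^2*(20*z - 52) + n*(-20*z^2 + 7*z + 117) + 5*z^2 - 3*z - 26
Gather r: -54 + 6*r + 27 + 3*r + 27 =9*r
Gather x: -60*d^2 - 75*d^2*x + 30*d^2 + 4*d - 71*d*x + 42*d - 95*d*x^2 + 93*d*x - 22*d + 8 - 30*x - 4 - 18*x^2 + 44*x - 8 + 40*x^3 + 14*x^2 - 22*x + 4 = -30*d^2 + 24*d + 40*x^3 + x^2*(-95*d - 4) + x*(-75*d^2 + 22*d - 8)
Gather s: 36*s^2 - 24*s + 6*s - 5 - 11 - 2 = 36*s^2 - 18*s - 18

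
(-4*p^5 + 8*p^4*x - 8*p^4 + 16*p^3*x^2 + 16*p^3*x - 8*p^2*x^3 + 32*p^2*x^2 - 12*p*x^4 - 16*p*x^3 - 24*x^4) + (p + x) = -4*p^5 + 8*p^4*x - 8*p^4 + 16*p^3*x^2 + 16*p^3*x - 8*p^2*x^3 + 32*p^2*x^2 - 12*p*x^4 - 16*p*x^3 + p - 24*x^4 + x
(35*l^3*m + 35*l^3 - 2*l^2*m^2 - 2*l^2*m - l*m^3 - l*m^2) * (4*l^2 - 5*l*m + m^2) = 140*l^5*m + 140*l^5 - 183*l^4*m^2 - 183*l^4*m + 41*l^3*m^3 + 41*l^3*m^2 + 3*l^2*m^4 + 3*l^2*m^3 - l*m^5 - l*m^4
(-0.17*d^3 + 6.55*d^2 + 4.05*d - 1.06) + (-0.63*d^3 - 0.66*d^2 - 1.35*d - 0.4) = -0.8*d^3 + 5.89*d^2 + 2.7*d - 1.46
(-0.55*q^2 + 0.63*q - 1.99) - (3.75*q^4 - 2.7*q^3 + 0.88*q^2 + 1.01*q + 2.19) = -3.75*q^4 + 2.7*q^3 - 1.43*q^2 - 0.38*q - 4.18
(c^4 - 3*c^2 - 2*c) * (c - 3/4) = c^5 - 3*c^4/4 - 3*c^3 + c^2/4 + 3*c/2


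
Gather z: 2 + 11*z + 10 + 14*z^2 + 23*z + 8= 14*z^2 + 34*z + 20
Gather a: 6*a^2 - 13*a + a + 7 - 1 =6*a^2 - 12*a + 6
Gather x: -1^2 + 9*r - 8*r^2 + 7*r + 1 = -8*r^2 + 16*r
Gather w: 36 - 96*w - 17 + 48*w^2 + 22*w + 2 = 48*w^2 - 74*w + 21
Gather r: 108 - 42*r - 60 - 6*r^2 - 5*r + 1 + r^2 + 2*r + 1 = -5*r^2 - 45*r + 50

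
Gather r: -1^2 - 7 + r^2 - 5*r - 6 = r^2 - 5*r - 14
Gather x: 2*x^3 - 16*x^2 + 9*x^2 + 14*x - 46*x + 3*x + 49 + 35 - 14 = 2*x^3 - 7*x^2 - 29*x + 70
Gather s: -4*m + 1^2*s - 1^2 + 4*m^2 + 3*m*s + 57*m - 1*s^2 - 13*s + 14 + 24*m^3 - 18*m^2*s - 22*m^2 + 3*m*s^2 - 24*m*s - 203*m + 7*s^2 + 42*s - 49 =24*m^3 - 18*m^2 - 150*m + s^2*(3*m + 6) + s*(-18*m^2 - 21*m + 30) - 36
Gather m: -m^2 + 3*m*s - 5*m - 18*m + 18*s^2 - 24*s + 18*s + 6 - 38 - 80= -m^2 + m*(3*s - 23) + 18*s^2 - 6*s - 112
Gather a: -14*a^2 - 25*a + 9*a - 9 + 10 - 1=-14*a^2 - 16*a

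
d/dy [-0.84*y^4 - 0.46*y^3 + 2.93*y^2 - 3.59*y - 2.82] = -3.36*y^3 - 1.38*y^2 + 5.86*y - 3.59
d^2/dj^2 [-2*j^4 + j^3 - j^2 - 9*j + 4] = -24*j^2 + 6*j - 2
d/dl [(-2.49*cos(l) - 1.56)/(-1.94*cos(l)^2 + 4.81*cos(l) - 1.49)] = (4.8306*cos(l)^2 + 6.0528*cos(l) - 11.2137)*sin(l)/(3.7636*cos(l)^4 - 18.6628*cos(l)^3 + 28.9173*cos(l)^2 - 14.3338*cos(l) + 2.2201)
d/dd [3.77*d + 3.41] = 3.77000000000000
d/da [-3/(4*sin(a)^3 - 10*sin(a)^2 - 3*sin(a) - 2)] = -(30*sin(2*a) + 9*cos(3*a))/(sin(3*a) - 5*cos(2*a) + 7)^2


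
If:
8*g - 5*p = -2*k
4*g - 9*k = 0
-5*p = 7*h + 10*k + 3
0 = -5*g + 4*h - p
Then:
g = -108/907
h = -183/907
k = -48/907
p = -192/907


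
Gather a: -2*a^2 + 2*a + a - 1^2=-2*a^2 + 3*a - 1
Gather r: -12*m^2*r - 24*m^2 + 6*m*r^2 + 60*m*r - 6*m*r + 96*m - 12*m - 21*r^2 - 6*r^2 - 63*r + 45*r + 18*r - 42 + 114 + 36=-24*m^2 + 84*m + r^2*(6*m - 27) + r*(-12*m^2 + 54*m) + 108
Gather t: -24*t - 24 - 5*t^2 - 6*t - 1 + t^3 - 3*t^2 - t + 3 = t^3 - 8*t^2 - 31*t - 22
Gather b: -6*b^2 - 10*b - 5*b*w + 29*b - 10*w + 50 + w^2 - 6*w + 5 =-6*b^2 + b*(19 - 5*w) + w^2 - 16*w + 55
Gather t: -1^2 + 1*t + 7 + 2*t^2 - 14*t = 2*t^2 - 13*t + 6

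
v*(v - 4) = v^2 - 4*v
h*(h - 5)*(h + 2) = h^3 - 3*h^2 - 10*h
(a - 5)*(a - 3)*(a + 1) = a^3 - 7*a^2 + 7*a + 15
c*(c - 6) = c^2 - 6*c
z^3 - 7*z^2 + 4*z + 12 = (z - 6)*(z - 2)*(z + 1)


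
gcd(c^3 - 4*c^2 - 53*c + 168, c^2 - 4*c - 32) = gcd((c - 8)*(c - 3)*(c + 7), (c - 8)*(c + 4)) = c - 8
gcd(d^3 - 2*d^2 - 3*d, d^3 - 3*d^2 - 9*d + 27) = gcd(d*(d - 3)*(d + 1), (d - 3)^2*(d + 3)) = d - 3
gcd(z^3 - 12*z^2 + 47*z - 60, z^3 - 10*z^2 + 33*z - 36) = z^2 - 7*z + 12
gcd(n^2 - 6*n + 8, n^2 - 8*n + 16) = n - 4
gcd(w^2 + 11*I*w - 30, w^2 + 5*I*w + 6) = w + 6*I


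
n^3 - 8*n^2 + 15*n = n*(n - 5)*(n - 3)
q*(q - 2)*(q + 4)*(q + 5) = q^4 + 7*q^3 + 2*q^2 - 40*q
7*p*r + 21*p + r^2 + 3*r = (7*p + r)*(r + 3)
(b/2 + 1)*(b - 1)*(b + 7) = b^3/2 + 4*b^2 + 5*b/2 - 7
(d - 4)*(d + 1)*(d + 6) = d^3 + 3*d^2 - 22*d - 24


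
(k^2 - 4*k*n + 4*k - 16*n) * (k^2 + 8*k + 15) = k^4 - 4*k^3*n + 12*k^3 - 48*k^2*n + 47*k^2 - 188*k*n + 60*k - 240*n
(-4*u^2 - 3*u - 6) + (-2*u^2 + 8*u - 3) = -6*u^2 + 5*u - 9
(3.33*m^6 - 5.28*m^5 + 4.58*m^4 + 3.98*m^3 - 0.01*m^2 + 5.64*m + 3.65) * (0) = 0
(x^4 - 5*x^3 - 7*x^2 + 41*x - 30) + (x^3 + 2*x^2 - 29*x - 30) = x^4 - 4*x^3 - 5*x^2 + 12*x - 60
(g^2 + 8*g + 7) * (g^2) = g^4 + 8*g^3 + 7*g^2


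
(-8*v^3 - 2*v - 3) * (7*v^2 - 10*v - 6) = -56*v^5 + 80*v^4 + 34*v^3 - v^2 + 42*v + 18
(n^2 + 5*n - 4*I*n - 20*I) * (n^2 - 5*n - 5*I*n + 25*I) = n^4 - 9*I*n^3 - 45*n^2 + 225*I*n + 500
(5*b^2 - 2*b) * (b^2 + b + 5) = 5*b^4 + 3*b^3 + 23*b^2 - 10*b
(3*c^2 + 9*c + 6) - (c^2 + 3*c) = 2*c^2 + 6*c + 6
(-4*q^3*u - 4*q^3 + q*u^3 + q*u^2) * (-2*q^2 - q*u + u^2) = 8*q^5*u + 8*q^5 + 4*q^4*u^2 + 4*q^4*u - 6*q^3*u^3 - 6*q^3*u^2 - q^2*u^4 - q^2*u^3 + q*u^5 + q*u^4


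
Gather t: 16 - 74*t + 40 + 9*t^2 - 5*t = 9*t^2 - 79*t + 56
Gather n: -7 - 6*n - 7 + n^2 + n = n^2 - 5*n - 14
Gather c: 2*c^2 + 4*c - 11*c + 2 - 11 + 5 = 2*c^2 - 7*c - 4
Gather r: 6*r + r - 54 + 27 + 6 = 7*r - 21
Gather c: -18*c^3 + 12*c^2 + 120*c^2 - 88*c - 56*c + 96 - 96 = -18*c^3 + 132*c^2 - 144*c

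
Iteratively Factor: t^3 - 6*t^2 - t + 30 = (t - 3)*(t^2 - 3*t - 10) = (t - 3)*(t + 2)*(t - 5)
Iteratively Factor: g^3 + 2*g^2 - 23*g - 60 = (g + 4)*(g^2 - 2*g - 15) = (g - 5)*(g + 4)*(g + 3)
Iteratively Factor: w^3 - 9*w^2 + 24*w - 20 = (w - 5)*(w^2 - 4*w + 4) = (w - 5)*(w - 2)*(w - 2)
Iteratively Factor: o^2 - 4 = (o + 2)*(o - 2)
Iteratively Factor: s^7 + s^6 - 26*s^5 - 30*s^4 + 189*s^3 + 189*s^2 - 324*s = (s - 3)*(s^6 + 4*s^5 - 14*s^4 - 72*s^3 - 27*s^2 + 108*s) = s*(s - 3)*(s^5 + 4*s^4 - 14*s^3 - 72*s^2 - 27*s + 108) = s*(s - 3)*(s + 3)*(s^4 + s^3 - 17*s^2 - 21*s + 36) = s*(s - 3)*(s + 3)^2*(s^3 - 2*s^2 - 11*s + 12) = s*(s - 3)*(s - 1)*(s + 3)^2*(s^2 - s - 12) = s*(s - 3)*(s - 1)*(s + 3)^3*(s - 4)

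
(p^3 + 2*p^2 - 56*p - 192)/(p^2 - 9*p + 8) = (p^2 + 10*p + 24)/(p - 1)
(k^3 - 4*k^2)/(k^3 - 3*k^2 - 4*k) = k/(k + 1)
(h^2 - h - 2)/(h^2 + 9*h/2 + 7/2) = 2*(h - 2)/(2*h + 7)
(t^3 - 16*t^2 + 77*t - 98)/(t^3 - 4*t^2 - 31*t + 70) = (t - 7)/(t + 5)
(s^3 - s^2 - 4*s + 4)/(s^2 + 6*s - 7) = (s^2 - 4)/(s + 7)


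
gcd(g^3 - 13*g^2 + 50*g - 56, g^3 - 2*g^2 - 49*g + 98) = g^2 - 9*g + 14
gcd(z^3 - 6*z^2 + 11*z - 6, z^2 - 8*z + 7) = z - 1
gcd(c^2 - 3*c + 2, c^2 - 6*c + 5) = c - 1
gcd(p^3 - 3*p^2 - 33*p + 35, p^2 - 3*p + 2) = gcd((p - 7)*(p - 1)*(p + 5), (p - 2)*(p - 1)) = p - 1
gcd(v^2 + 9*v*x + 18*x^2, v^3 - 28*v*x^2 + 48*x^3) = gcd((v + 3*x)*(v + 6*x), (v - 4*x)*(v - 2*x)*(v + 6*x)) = v + 6*x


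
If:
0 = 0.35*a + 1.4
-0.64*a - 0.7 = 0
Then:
No Solution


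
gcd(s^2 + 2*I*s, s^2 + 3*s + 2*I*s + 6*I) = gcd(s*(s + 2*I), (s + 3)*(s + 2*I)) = s + 2*I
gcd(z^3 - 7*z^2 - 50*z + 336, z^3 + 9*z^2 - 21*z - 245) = z + 7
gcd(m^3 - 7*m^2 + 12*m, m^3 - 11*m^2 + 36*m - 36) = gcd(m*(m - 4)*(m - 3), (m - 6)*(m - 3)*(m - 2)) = m - 3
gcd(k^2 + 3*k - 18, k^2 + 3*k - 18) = k^2 + 3*k - 18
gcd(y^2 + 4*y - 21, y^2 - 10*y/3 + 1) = y - 3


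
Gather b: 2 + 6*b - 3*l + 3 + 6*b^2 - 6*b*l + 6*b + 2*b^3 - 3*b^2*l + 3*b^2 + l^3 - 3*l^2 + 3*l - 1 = 2*b^3 + b^2*(9 - 3*l) + b*(12 - 6*l) + l^3 - 3*l^2 + 4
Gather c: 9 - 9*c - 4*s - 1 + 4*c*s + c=c*(4*s - 8) - 4*s + 8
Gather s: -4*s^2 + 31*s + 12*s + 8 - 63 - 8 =-4*s^2 + 43*s - 63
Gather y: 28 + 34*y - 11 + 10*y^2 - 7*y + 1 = 10*y^2 + 27*y + 18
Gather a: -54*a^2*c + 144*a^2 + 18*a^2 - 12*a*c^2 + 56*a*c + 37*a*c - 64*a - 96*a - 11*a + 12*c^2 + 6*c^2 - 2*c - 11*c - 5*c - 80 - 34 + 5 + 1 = a^2*(162 - 54*c) + a*(-12*c^2 + 93*c - 171) + 18*c^2 - 18*c - 108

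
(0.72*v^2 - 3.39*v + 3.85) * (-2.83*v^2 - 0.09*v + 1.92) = -2.0376*v^4 + 9.5289*v^3 - 9.208*v^2 - 6.8553*v + 7.392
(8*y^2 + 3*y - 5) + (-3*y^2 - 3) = 5*y^2 + 3*y - 8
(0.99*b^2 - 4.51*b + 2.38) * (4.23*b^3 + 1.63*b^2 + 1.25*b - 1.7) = 4.1877*b^5 - 17.4636*b^4 + 3.9536*b^3 - 3.4411*b^2 + 10.642*b - 4.046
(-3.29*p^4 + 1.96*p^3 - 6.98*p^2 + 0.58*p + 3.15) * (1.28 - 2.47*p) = 8.1263*p^5 - 9.0524*p^4 + 19.7494*p^3 - 10.367*p^2 - 7.0381*p + 4.032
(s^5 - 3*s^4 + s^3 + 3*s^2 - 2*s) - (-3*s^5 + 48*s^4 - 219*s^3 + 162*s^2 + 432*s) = 4*s^5 - 51*s^4 + 220*s^3 - 159*s^2 - 434*s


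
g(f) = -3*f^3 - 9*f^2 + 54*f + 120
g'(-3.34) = 13.72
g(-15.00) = 7410.00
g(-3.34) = -48.98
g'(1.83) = -9.08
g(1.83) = 170.29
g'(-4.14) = -25.74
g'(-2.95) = 28.78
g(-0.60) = 85.01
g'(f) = -9*f^2 - 18*f + 54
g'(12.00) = -1458.00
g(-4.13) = -45.20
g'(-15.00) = -1701.00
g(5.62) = -393.29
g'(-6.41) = -200.41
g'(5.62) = -331.42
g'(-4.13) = -25.17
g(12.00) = -5712.00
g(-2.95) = -40.61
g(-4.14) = -44.94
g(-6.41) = 194.19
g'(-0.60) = 61.56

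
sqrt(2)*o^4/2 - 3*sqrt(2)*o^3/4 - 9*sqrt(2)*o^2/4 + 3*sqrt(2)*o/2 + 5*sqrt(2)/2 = (o - 5/2)*(o - sqrt(2))*(o + sqrt(2))*(sqrt(2)*o/2 + sqrt(2)/2)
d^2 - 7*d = d*(d - 7)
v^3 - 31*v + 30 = (v - 5)*(v - 1)*(v + 6)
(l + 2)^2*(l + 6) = l^3 + 10*l^2 + 28*l + 24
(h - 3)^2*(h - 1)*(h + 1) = h^4 - 6*h^3 + 8*h^2 + 6*h - 9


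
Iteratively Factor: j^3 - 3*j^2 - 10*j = (j)*(j^2 - 3*j - 10) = j*(j - 5)*(j + 2)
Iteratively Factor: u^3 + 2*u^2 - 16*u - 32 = (u + 2)*(u^2 - 16) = (u - 4)*(u + 2)*(u + 4)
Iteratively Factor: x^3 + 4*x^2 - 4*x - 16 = (x + 2)*(x^2 + 2*x - 8) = (x - 2)*(x + 2)*(x + 4)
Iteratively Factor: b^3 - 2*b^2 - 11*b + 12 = (b - 1)*(b^2 - b - 12) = (b - 1)*(b + 3)*(b - 4)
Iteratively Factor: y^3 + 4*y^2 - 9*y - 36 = (y + 3)*(y^2 + y - 12) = (y + 3)*(y + 4)*(y - 3)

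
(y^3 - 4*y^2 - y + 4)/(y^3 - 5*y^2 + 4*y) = (y + 1)/y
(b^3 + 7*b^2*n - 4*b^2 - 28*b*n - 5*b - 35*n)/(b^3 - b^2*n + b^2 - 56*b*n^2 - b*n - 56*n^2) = (b - 5)/(b - 8*n)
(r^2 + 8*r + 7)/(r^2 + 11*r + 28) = (r + 1)/(r + 4)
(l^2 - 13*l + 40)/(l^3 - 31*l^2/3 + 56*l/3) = 3*(l - 5)/(l*(3*l - 7))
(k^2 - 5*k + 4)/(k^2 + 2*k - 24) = (k - 1)/(k + 6)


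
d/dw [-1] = 0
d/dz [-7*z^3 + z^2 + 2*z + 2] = -21*z^2 + 2*z + 2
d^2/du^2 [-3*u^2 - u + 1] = -6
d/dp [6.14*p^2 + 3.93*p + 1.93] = 12.28*p + 3.93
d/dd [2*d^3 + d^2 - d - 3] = 6*d^2 + 2*d - 1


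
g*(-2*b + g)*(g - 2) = -2*b*g^2 + 4*b*g + g^3 - 2*g^2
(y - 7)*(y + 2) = y^2 - 5*y - 14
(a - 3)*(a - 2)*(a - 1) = a^3 - 6*a^2 + 11*a - 6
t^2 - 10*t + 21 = (t - 7)*(t - 3)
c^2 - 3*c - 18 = (c - 6)*(c + 3)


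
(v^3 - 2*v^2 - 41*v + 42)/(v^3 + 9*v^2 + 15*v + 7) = (v^3 - 2*v^2 - 41*v + 42)/(v^3 + 9*v^2 + 15*v + 7)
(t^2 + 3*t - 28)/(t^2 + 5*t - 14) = (t - 4)/(t - 2)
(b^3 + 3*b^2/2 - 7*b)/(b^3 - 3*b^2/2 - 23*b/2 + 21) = b/(b - 3)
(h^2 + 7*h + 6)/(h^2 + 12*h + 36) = (h + 1)/(h + 6)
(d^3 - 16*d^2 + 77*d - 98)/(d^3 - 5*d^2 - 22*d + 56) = (d - 7)/(d + 4)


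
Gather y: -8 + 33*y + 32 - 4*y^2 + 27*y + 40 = -4*y^2 + 60*y + 64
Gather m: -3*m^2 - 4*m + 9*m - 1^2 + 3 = -3*m^2 + 5*m + 2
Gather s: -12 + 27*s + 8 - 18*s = 9*s - 4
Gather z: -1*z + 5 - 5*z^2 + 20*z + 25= -5*z^2 + 19*z + 30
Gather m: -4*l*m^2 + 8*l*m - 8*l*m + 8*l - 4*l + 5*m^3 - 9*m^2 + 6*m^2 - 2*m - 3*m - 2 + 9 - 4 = 4*l + 5*m^3 + m^2*(-4*l - 3) - 5*m + 3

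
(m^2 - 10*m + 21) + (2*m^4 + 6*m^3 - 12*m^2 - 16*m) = 2*m^4 + 6*m^3 - 11*m^2 - 26*m + 21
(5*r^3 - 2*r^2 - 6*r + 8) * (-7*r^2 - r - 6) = -35*r^5 + 9*r^4 + 14*r^3 - 38*r^2 + 28*r - 48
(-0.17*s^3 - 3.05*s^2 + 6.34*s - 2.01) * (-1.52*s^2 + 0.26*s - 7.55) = 0.2584*s^5 + 4.5918*s^4 - 9.1463*s^3 + 27.7311*s^2 - 48.3896*s + 15.1755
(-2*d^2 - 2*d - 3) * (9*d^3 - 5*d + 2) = -18*d^5 - 18*d^4 - 17*d^3 + 6*d^2 + 11*d - 6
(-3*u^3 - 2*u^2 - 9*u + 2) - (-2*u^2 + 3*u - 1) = -3*u^3 - 12*u + 3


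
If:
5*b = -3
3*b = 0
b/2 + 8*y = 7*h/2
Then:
No Solution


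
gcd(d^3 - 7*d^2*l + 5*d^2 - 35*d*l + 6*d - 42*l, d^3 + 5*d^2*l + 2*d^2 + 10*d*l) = d + 2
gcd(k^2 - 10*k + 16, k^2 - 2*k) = k - 2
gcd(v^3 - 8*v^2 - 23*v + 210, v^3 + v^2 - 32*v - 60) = v^2 - v - 30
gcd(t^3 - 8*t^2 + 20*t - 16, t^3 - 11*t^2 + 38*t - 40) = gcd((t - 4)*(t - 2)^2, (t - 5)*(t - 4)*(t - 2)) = t^2 - 6*t + 8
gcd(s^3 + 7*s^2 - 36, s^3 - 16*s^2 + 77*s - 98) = s - 2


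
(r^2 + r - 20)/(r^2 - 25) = (r - 4)/(r - 5)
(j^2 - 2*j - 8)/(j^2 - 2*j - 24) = (-j^2 + 2*j + 8)/(-j^2 + 2*j + 24)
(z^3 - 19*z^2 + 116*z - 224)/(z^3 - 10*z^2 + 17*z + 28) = (z - 8)/(z + 1)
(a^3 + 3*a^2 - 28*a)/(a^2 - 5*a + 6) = a*(a^2 + 3*a - 28)/(a^2 - 5*a + 6)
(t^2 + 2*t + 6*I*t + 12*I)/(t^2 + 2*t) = (t + 6*I)/t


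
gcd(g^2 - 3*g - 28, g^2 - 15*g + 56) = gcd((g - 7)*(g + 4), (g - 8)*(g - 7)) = g - 7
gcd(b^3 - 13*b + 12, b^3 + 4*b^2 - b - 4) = b^2 + 3*b - 4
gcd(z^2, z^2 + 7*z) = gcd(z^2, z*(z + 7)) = z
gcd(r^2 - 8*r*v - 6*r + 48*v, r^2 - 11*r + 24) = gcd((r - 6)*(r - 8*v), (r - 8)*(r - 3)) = 1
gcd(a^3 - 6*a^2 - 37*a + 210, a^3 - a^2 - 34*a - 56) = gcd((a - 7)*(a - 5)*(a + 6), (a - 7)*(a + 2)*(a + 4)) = a - 7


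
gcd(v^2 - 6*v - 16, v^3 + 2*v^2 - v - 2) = v + 2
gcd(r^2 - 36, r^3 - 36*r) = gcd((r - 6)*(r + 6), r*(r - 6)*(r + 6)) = r^2 - 36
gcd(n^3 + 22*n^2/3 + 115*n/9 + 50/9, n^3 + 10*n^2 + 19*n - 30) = n + 5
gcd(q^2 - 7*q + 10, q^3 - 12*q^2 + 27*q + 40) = q - 5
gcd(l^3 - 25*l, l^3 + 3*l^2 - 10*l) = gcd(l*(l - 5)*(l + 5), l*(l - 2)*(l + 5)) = l^2 + 5*l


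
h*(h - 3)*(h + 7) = h^3 + 4*h^2 - 21*h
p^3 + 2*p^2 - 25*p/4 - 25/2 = (p - 5/2)*(p + 2)*(p + 5/2)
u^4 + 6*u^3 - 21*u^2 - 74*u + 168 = (u - 3)*(u - 2)*(u + 4)*(u + 7)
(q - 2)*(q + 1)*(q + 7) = q^3 + 6*q^2 - 9*q - 14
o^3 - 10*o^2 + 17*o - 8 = (o - 8)*(o - 1)^2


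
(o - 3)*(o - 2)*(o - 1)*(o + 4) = o^4 - 2*o^3 - 13*o^2 + 38*o - 24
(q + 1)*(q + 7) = q^2 + 8*q + 7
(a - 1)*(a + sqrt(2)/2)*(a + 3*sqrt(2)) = a^3 - a^2 + 7*sqrt(2)*a^2/2 - 7*sqrt(2)*a/2 + 3*a - 3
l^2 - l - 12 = (l - 4)*(l + 3)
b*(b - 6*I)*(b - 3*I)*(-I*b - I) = -I*b^4 - 9*b^3 - I*b^3 - 9*b^2 + 18*I*b^2 + 18*I*b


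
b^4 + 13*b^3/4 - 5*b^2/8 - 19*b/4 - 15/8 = (b - 5/4)*(b + 1/2)*(b + 1)*(b + 3)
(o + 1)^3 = o^3 + 3*o^2 + 3*o + 1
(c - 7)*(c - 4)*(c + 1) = c^3 - 10*c^2 + 17*c + 28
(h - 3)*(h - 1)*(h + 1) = h^3 - 3*h^2 - h + 3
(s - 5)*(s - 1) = s^2 - 6*s + 5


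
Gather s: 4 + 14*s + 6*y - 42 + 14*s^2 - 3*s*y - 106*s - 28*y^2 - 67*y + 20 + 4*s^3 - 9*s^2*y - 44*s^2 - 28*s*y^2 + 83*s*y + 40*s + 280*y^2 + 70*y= 4*s^3 + s^2*(-9*y - 30) + s*(-28*y^2 + 80*y - 52) + 252*y^2 + 9*y - 18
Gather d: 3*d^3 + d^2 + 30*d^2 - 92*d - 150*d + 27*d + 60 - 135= 3*d^3 + 31*d^2 - 215*d - 75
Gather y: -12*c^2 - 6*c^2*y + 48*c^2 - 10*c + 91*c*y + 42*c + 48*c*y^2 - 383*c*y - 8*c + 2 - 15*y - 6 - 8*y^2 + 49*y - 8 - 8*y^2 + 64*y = 36*c^2 + 24*c + y^2*(48*c - 16) + y*(-6*c^2 - 292*c + 98) - 12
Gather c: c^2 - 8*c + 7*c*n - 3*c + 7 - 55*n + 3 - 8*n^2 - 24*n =c^2 + c*(7*n - 11) - 8*n^2 - 79*n + 10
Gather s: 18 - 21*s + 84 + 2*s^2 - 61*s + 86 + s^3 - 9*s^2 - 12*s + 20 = s^3 - 7*s^2 - 94*s + 208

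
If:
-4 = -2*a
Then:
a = 2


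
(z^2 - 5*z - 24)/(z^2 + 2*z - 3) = (z - 8)/(z - 1)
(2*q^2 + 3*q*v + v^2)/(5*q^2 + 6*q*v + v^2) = (2*q + v)/(5*q + v)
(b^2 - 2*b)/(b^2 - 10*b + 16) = b/(b - 8)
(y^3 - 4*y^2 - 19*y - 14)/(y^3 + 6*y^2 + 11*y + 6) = (y - 7)/(y + 3)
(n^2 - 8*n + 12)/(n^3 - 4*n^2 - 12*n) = (n - 2)/(n*(n + 2))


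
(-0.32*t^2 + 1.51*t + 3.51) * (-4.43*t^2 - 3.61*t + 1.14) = 1.4176*t^4 - 5.5341*t^3 - 21.3652*t^2 - 10.9497*t + 4.0014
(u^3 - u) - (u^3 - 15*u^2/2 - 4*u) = 15*u^2/2 + 3*u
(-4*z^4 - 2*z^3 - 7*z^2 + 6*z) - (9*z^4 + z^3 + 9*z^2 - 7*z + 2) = -13*z^4 - 3*z^3 - 16*z^2 + 13*z - 2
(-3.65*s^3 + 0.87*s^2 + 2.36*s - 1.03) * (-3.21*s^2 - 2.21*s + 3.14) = 11.7165*s^5 + 5.2738*s^4 - 20.9593*s^3 + 0.822500000000001*s^2 + 9.6867*s - 3.2342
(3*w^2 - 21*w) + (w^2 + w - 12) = 4*w^2 - 20*w - 12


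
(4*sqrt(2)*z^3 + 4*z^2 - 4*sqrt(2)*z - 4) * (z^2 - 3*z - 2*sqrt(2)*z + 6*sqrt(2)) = 4*sqrt(2)*z^5 - 12*sqrt(2)*z^4 - 12*z^4 - 12*sqrt(2)*z^3 + 36*z^3 + 12*z^2 + 36*sqrt(2)*z^2 - 36*z + 8*sqrt(2)*z - 24*sqrt(2)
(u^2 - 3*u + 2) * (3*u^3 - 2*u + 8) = 3*u^5 - 9*u^4 + 4*u^3 + 14*u^2 - 28*u + 16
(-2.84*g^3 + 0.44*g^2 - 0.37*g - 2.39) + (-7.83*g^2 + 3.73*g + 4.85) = -2.84*g^3 - 7.39*g^2 + 3.36*g + 2.46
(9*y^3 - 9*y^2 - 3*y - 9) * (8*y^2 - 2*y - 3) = 72*y^5 - 90*y^4 - 33*y^3 - 39*y^2 + 27*y + 27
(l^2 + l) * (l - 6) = l^3 - 5*l^2 - 6*l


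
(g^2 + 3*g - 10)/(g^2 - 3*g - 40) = (g - 2)/(g - 8)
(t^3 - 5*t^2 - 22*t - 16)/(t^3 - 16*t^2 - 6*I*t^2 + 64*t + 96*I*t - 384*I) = (t^2 + 3*t + 2)/(t^2 + t*(-8 - 6*I) + 48*I)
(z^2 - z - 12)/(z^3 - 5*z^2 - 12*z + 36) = (z - 4)/(z^2 - 8*z + 12)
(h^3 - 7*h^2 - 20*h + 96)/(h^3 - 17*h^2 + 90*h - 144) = (h + 4)/(h - 6)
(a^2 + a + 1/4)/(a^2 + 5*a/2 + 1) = (a + 1/2)/(a + 2)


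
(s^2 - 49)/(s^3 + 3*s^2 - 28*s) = (s - 7)/(s*(s - 4))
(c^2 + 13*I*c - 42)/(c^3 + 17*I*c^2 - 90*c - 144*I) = (c + 7*I)/(c^2 + 11*I*c - 24)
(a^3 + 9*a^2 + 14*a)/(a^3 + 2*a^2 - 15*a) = (a^2 + 9*a + 14)/(a^2 + 2*a - 15)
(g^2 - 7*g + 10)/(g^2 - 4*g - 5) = (g - 2)/(g + 1)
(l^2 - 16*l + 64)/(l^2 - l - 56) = (l - 8)/(l + 7)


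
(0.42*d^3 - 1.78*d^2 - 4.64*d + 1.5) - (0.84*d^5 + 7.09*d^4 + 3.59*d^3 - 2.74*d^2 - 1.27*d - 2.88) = -0.84*d^5 - 7.09*d^4 - 3.17*d^3 + 0.96*d^2 - 3.37*d + 4.38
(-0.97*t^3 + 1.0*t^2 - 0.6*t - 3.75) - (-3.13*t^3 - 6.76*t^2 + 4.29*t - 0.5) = 2.16*t^3 + 7.76*t^2 - 4.89*t - 3.25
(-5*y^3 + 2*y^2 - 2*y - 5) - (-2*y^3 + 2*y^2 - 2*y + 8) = -3*y^3 - 13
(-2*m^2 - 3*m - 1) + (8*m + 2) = -2*m^2 + 5*m + 1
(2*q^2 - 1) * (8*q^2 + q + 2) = 16*q^4 + 2*q^3 - 4*q^2 - q - 2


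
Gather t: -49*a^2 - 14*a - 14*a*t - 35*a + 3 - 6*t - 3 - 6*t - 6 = -49*a^2 - 49*a + t*(-14*a - 12) - 6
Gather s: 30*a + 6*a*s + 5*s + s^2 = 30*a + s^2 + s*(6*a + 5)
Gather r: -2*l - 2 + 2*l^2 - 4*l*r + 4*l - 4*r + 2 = 2*l^2 + 2*l + r*(-4*l - 4)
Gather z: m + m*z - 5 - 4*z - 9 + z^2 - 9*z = m + z^2 + z*(m - 13) - 14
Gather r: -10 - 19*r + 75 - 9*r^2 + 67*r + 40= -9*r^2 + 48*r + 105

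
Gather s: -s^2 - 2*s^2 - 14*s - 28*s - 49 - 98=-3*s^2 - 42*s - 147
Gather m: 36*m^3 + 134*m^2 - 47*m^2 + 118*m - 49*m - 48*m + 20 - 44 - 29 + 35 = 36*m^3 + 87*m^2 + 21*m - 18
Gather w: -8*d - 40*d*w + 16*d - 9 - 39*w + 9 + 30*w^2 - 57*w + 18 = 8*d + 30*w^2 + w*(-40*d - 96) + 18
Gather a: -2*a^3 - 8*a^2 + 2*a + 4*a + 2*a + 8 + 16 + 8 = -2*a^3 - 8*a^2 + 8*a + 32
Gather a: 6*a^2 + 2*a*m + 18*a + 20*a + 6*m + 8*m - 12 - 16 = 6*a^2 + a*(2*m + 38) + 14*m - 28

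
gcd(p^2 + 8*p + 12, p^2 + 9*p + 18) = p + 6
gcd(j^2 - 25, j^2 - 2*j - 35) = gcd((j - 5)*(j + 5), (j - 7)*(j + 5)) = j + 5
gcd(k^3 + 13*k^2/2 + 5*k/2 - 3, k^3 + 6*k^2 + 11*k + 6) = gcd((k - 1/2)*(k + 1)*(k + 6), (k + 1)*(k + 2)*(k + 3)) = k + 1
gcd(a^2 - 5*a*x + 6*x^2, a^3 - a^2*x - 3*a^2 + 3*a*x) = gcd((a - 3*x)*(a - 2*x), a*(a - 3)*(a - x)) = 1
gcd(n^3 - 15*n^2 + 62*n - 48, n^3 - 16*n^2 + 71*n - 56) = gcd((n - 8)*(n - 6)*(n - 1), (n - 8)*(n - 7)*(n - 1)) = n^2 - 9*n + 8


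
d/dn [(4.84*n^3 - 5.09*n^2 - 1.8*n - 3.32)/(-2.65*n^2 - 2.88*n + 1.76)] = (-12.826*n^4 - 27.8784*n^3 + 35.4444*n^2 - 35.5128*n - 12.7296)/(7.0225*n^4 + 15.264*n^3 - 1.0336*n^2 - 10.1376*n + 3.0976)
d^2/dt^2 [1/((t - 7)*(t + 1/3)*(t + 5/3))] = 36*(243*t^4 - 1620*t^3 + 1404*t^2 + 8640*t + 6533)/(729*t^9 - 10935*t^8 + 25272*t^7 + 194400*t^6 - 254718*t^5 - 1960470*t^4 - 2881936*t^3 - 1702680*t^2 - 444675*t - 42875)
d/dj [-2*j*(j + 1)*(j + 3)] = -6*j^2 - 16*j - 6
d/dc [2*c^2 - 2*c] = 4*c - 2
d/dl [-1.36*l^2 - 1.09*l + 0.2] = -2.72*l - 1.09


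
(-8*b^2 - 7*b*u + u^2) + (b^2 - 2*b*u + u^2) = -7*b^2 - 9*b*u + 2*u^2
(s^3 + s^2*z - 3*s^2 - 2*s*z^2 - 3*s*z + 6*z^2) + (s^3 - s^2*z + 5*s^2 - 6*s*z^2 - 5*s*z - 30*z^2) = 2*s^3 + 2*s^2 - 8*s*z^2 - 8*s*z - 24*z^2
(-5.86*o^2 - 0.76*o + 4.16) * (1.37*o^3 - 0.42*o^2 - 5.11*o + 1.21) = -8.0282*o^5 + 1.42*o^4 + 35.963*o^3 - 4.9542*o^2 - 22.1772*o + 5.0336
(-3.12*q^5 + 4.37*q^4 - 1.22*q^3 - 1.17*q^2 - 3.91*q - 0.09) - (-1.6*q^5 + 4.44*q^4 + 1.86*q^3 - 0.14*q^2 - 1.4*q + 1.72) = -1.52*q^5 - 0.0700000000000003*q^4 - 3.08*q^3 - 1.03*q^2 - 2.51*q - 1.81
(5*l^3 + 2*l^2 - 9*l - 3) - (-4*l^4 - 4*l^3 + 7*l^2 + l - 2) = 4*l^4 + 9*l^3 - 5*l^2 - 10*l - 1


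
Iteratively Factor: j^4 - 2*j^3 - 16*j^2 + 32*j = (j)*(j^3 - 2*j^2 - 16*j + 32) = j*(j - 4)*(j^2 + 2*j - 8) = j*(j - 4)*(j + 4)*(j - 2)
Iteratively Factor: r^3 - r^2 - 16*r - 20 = (r + 2)*(r^2 - 3*r - 10) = (r + 2)^2*(r - 5)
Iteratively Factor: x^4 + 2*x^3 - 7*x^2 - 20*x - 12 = (x - 3)*(x^3 + 5*x^2 + 8*x + 4) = (x - 3)*(x + 1)*(x^2 + 4*x + 4) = (x - 3)*(x + 1)*(x + 2)*(x + 2)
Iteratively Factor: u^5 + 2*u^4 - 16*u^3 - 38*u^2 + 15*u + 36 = (u - 1)*(u^4 + 3*u^3 - 13*u^2 - 51*u - 36) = (u - 4)*(u - 1)*(u^3 + 7*u^2 + 15*u + 9) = (u - 4)*(u - 1)*(u + 3)*(u^2 + 4*u + 3) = (u - 4)*(u - 1)*(u + 1)*(u + 3)*(u + 3)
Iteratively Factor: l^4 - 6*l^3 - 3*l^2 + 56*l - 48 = (l + 3)*(l^3 - 9*l^2 + 24*l - 16) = (l - 4)*(l + 3)*(l^2 - 5*l + 4) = (l - 4)^2*(l + 3)*(l - 1)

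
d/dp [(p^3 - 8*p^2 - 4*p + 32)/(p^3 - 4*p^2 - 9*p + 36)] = 2*(2*p^4 - 5*p^3 + 34*p^2 - 160*p + 72)/(p^6 - 8*p^5 - 2*p^4 + 144*p^3 - 207*p^2 - 648*p + 1296)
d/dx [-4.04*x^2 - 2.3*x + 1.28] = -8.08*x - 2.3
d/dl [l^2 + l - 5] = 2*l + 1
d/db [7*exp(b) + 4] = 7*exp(b)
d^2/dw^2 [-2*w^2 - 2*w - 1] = -4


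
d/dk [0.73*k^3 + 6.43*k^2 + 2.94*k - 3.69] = 2.19*k^2 + 12.86*k + 2.94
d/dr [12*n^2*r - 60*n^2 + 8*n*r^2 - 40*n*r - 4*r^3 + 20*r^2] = 12*n^2 + 16*n*r - 40*n - 12*r^2 + 40*r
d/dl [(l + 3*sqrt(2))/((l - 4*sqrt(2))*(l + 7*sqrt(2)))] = (-l^2 - 6*sqrt(2)*l - 74)/(l^4 + 6*sqrt(2)*l^3 - 94*l^2 - 336*sqrt(2)*l + 3136)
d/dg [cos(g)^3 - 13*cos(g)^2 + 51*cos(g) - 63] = (-3*cos(g)^2 + 26*cos(g) - 51)*sin(g)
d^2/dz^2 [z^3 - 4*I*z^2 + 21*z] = 6*z - 8*I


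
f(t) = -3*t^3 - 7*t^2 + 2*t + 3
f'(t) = -9*t^2 - 14*t + 2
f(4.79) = -477.74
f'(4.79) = -271.56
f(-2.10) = -4.29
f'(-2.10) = -8.29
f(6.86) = -1281.18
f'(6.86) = -517.58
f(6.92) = -1312.49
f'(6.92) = -525.86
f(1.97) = -43.16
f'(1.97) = -60.51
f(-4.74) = 155.74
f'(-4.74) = -133.85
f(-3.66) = 48.99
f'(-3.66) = -67.32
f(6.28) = -1003.53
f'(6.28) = -440.87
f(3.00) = -135.00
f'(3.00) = -121.00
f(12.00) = -6165.00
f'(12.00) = -1462.00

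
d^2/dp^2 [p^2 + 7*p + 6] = 2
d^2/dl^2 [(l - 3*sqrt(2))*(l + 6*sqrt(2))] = 2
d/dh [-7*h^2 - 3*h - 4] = -14*h - 3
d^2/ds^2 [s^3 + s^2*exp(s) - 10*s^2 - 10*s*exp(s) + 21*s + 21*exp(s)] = s^2*exp(s) - 6*s*exp(s) + 6*s + 3*exp(s) - 20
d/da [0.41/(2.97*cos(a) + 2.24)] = 1.2177*sin(a)/(2.97*cos(a) + 2.24)^2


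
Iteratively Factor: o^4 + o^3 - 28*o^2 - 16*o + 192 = (o + 4)*(o^3 - 3*o^2 - 16*o + 48) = (o - 3)*(o + 4)*(o^2 - 16) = (o - 4)*(o - 3)*(o + 4)*(o + 4)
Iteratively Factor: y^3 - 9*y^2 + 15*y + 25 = (y - 5)*(y^2 - 4*y - 5) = (y - 5)*(y + 1)*(y - 5)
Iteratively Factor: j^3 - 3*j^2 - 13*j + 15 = (j - 5)*(j^2 + 2*j - 3) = (j - 5)*(j - 1)*(j + 3)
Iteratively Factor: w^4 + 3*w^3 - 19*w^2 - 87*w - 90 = (w - 5)*(w^3 + 8*w^2 + 21*w + 18) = (w - 5)*(w + 2)*(w^2 + 6*w + 9) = (w - 5)*(w + 2)*(w + 3)*(w + 3)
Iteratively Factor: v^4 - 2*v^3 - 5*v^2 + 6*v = (v - 3)*(v^3 + v^2 - 2*v) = (v - 3)*(v - 1)*(v^2 + 2*v) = (v - 3)*(v - 1)*(v + 2)*(v)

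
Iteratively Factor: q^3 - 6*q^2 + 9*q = (q - 3)*(q^2 - 3*q) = q*(q - 3)*(q - 3)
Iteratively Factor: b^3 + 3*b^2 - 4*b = (b)*(b^2 + 3*b - 4) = b*(b + 4)*(b - 1)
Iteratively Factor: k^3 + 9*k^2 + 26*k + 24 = (k + 4)*(k^2 + 5*k + 6) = (k + 2)*(k + 4)*(k + 3)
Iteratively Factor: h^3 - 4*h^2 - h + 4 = (h - 4)*(h^2 - 1) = (h - 4)*(h - 1)*(h + 1)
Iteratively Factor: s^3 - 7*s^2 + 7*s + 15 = (s - 5)*(s^2 - 2*s - 3) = (s - 5)*(s + 1)*(s - 3)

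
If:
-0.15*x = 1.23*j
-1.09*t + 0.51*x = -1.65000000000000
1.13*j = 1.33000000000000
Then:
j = 1.18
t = -3.00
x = -9.65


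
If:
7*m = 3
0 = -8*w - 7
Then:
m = 3/7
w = -7/8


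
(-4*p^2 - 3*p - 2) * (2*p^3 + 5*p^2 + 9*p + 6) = -8*p^5 - 26*p^4 - 55*p^3 - 61*p^2 - 36*p - 12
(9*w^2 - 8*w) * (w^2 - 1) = 9*w^4 - 8*w^3 - 9*w^2 + 8*w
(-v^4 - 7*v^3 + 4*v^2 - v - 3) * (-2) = 2*v^4 + 14*v^3 - 8*v^2 + 2*v + 6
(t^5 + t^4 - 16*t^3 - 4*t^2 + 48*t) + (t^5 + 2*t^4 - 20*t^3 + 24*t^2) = 2*t^5 + 3*t^4 - 36*t^3 + 20*t^2 + 48*t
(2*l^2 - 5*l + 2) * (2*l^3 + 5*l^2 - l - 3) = 4*l^5 - 23*l^3 + 9*l^2 + 13*l - 6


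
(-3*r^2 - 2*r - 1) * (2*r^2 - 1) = -6*r^4 - 4*r^3 + r^2 + 2*r + 1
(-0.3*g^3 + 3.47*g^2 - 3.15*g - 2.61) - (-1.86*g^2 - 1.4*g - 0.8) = -0.3*g^3 + 5.33*g^2 - 1.75*g - 1.81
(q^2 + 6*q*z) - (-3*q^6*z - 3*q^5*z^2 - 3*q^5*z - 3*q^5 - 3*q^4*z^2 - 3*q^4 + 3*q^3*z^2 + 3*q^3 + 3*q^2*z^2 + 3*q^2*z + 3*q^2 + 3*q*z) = 3*q^6*z + 3*q^5*z^2 + 3*q^5*z + 3*q^5 + 3*q^4*z^2 + 3*q^4 - 3*q^3*z^2 - 3*q^3 - 3*q^2*z^2 - 3*q^2*z - 2*q^2 + 3*q*z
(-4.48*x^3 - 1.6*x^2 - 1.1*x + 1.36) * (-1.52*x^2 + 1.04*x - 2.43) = 6.8096*x^5 - 2.2272*x^4 + 10.8944*x^3 + 0.6768*x^2 + 4.0874*x - 3.3048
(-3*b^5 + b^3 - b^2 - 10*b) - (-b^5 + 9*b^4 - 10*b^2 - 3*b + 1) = -2*b^5 - 9*b^4 + b^3 + 9*b^2 - 7*b - 1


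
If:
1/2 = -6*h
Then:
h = -1/12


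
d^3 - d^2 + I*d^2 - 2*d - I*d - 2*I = (d - 2)*(d + 1)*(d + I)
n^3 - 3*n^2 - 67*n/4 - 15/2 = (n - 6)*(n + 1/2)*(n + 5/2)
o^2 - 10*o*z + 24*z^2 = (o - 6*z)*(o - 4*z)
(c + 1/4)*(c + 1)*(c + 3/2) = c^3 + 11*c^2/4 + 17*c/8 + 3/8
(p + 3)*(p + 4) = p^2 + 7*p + 12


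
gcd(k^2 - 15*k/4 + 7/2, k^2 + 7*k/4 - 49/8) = k - 7/4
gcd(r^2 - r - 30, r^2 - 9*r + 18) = r - 6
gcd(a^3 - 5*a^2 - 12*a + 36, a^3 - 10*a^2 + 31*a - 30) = a - 2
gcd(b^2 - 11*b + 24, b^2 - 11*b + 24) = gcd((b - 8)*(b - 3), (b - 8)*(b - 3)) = b^2 - 11*b + 24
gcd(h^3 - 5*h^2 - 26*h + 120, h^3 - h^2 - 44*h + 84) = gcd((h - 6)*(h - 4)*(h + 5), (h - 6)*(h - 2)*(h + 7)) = h - 6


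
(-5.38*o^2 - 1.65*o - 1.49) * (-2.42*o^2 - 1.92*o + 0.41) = 13.0196*o^4 + 14.3226*o^3 + 4.568*o^2 + 2.1843*o - 0.6109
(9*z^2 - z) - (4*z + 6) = 9*z^2 - 5*z - 6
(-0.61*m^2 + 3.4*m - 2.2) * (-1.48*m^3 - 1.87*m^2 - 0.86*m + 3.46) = 0.9028*m^5 - 3.8913*m^4 - 2.5774*m^3 - 0.920599999999999*m^2 + 13.656*m - 7.612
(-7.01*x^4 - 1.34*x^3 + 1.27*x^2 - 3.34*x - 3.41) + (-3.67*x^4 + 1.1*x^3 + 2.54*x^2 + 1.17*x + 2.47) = -10.68*x^4 - 0.24*x^3 + 3.81*x^2 - 2.17*x - 0.94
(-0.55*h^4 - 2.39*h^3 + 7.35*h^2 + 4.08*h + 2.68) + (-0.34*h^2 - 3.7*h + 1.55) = -0.55*h^4 - 2.39*h^3 + 7.01*h^2 + 0.38*h + 4.23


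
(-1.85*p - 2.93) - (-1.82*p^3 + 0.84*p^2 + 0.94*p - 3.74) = 1.82*p^3 - 0.84*p^2 - 2.79*p + 0.81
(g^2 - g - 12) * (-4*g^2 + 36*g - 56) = -4*g^4 + 40*g^3 - 44*g^2 - 376*g + 672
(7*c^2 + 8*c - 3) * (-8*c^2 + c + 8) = -56*c^4 - 57*c^3 + 88*c^2 + 61*c - 24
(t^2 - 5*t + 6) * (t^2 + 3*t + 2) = t^4 - 2*t^3 - 7*t^2 + 8*t + 12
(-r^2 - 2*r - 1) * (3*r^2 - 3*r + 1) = -3*r^4 - 3*r^3 + 2*r^2 + r - 1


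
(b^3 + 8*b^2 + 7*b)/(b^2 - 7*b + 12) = b*(b^2 + 8*b + 7)/(b^2 - 7*b + 12)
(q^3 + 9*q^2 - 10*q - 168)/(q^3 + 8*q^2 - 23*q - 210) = (q - 4)/(q - 5)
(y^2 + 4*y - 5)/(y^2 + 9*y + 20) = (y - 1)/(y + 4)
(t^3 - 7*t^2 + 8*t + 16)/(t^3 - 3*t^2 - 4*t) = (t - 4)/t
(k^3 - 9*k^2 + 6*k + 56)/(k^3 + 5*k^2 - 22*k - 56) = (k - 7)/(k + 7)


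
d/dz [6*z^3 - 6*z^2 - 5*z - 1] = 18*z^2 - 12*z - 5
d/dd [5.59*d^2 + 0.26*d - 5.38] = 11.18*d + 0.26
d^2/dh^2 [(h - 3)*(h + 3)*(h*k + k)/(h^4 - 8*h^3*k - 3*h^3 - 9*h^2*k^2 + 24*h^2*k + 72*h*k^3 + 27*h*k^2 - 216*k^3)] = 2*k*(h^6 + 12*h^5 + 27*h^4*k^2 - 96*h^4*k + 18*h^4 - 576*h^3*k^3 + 292*h^3*k^2 - 192*h^3*k + 1728*h^2*k^4 - 1728*h^2*k^3 + 495*h^2*k^2 + 6912*h*k^4 + 5184*k^6 + 2592*k^5 + 1971*k^4)/(h^9 - 24*h^8*k + 165*h^7*k^2 + 136*h^6*k^3 - 4941*h^5*k^4 + 7992*h^4*k^5 + 45927*h^3*k^6 - 106920*h^2*k^7 - 139968*h*k^8 + 373248*k^9)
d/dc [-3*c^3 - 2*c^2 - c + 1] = -9*c^2 - 4*c - 1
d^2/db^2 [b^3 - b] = 6*b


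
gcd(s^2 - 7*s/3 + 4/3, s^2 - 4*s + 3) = s - 1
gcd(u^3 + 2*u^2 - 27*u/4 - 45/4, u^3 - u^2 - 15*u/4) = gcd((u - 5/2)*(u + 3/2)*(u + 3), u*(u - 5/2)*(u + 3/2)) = u^2 - u - 15/4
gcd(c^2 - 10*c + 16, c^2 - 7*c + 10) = c - 2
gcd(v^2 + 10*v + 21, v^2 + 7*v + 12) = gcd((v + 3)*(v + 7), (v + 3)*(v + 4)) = v + 3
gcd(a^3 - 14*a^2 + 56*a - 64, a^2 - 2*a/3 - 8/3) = a - 2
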